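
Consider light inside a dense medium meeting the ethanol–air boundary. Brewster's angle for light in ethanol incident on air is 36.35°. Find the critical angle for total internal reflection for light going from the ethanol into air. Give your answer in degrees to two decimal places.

tan θ_B = n₂/n₁ = tan 36.35° = 0.7359.
Total internal reflection: sin θ_c = n₂/n₁ = 0.7359.
θ_c = arcsin(0.7359) = 47.38°.

θ_c ≈ 47.38°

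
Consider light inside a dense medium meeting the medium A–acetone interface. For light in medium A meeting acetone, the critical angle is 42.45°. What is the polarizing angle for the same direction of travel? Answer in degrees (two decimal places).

sin θ_c = n₂/n₁, so n₂/n₁ = sin 42.45° = 0.6749.
Brewster: tan θ_B = n₂/n₁ = 0.6749.
θ_B = arctan(0.6749) = 34.02°.

θ_B ≈ 34.02°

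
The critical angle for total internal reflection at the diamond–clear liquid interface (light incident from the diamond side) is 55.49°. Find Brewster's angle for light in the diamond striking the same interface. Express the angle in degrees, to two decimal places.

θ_B ≈ 39.49°

sin θ_c = n₂/n₁, so n₂/n₁ = sin 55.49° = 0.8240.
Brewster: tan θ_B = n₂/n₁ = 0.8240.
θ_B = arctan(0.8240) = 39.49°.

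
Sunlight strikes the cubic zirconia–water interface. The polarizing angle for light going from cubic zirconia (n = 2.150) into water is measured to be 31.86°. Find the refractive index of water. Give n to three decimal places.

n ≈ 1.336

At the polarizing angle, tan θ_B = n₂/n₁ with n₁ on the incident side (cubic zirconia) and n₂ on the transmitted side (water).
n₂ = n₁ tan θ_B = 2.150 × tan 31.86° = 1.336.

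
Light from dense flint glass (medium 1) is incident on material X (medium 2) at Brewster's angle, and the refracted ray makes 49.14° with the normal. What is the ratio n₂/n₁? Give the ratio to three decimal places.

At Brewster incidence θ_B = 90° − θ_t = 90° − 49.14° = 40.86°.
Then n₂/n₁ = tan θ_B = tan 40.86° = 0.865.

n₂/n₁ ≈ 0.865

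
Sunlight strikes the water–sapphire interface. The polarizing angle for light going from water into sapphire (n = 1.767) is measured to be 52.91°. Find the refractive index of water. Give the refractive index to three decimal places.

n ≈ 1.336

Brewster's law: tan θ_B = n₂/n₁ (light incident in water, refracted into sapphire).
n₁ = n₂ / tan θ_B = 1.767 / tan 52.91° = 1.336.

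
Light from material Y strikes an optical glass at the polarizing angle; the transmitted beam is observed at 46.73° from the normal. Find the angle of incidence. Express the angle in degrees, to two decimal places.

At Brewster's angle the reflected and refracted rays are perpendicular, so θ_B + θ_t = 90°.
So θ_B = 90° − θ_t = 90° − 46.73° = 43.27°.

θ_B ≈ 43.27°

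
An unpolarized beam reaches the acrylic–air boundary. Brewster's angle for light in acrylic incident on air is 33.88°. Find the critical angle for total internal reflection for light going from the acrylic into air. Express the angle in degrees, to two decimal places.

θ_c ≈ 42.18°

n₂/n₁ = tan 33.88° = 0.6715; the critical angle satisfies sin θ_c = n₂/n₁.
θ_c = arcsin(0.6715) = 42.18°.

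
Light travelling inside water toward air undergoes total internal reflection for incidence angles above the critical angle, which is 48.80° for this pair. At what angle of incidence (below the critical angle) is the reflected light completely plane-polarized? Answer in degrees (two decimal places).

At the critical angle sin θ_c = n₂/n₁, giving n₂/n₁ = sin 48.80° = 0.7524.
Then tan θ_B = n₂/n₁ = 0.7524, so θ_B = arctan 0.7524 = 36.96°.

θ_B ≈ 36.96°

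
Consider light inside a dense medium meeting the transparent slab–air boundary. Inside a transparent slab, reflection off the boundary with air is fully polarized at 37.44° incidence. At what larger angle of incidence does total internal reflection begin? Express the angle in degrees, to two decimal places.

θ_c ≈ 49.97°

tan θ_B = n₂/n₁ = tan 37.44° = 0.7657.
Total internal reflection: sin θ_c = n₂/n₁ = 0.7657.
θ_c = arcsin(0.7657) = 49.97°.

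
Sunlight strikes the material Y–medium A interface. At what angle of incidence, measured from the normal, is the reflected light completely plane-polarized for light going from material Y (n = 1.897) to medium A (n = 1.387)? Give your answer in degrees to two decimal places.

θ_B ≈ 36.17°

Here n₂/n₁ = 1.387/1.897 = 0.7312, and Brewster's law gives tan θ_B = n₂/n₁.
So θ_B = arctan 0.7312 = 36.17°.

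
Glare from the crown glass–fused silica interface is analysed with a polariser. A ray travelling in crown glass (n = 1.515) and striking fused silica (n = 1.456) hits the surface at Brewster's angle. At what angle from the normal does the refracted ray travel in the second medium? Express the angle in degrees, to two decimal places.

θ_t ≈ 46.14°

tan θ_B = n₂/n₁ = 1.456/1.515 = 0.9611, so θ_B = 43.86°.
At Brewster's angle the reflected and refracted rays are perpendicular, so θ_t = 90° − θ_B = 90° − 43.86° = 46.14°.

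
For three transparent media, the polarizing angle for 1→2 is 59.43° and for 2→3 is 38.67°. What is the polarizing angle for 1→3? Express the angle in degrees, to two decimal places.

θ_B ≈ 53.57°

tan θ_B(1→2) = n₂/n₁ = tan 59.43° = 1.6929.
tan θ_B(2→3) = n₃/n₂ = tan 38.67° = 0.8003.
So n₃/n₁ = (n₂/n₁)(n₃/n₂) = 1.6929 × 0.8003 = 1.3548.
θ_B(1→3) = arctan(1.3548) = 53.57°.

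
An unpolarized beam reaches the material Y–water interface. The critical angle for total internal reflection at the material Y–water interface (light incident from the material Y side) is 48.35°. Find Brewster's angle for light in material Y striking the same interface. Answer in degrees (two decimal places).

sin θ_c = n₂/n₁, so n₂/n₁ = sin 48.35° = 0.7472.
Brewster: tan θ_B = n₂/n₁ = 0.7472.
θ_B = arctan(0.7472) = 36.77°.

θ_B ≈ 36.77°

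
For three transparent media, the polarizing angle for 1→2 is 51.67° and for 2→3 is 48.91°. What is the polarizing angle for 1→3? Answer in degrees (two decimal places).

n₂/n₁ = tan 51.67° = 1.2649 and n₃/n₂ = tan 48.91° = 1.1467.
n₃/n₁ = 1.4504. Then tan θ_B(1→3) = n₃/n₁, so θ_B(1→3) = arctan(1.4504) = 55.42°.

θ_B ≈ 55.42°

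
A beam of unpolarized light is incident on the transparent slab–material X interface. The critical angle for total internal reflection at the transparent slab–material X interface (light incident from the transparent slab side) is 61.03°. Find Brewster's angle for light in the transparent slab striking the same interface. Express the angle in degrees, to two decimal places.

θ_B ≈ 41.18°

At the critical angle sin θ_c = n₂/n₁, giving n₂/n₁ = sin 61.03° = 0.8749.
Then tan θ_B = n₂/n₁ = 0.8749, so θ_B = arctan 0.8749 = 41.18°.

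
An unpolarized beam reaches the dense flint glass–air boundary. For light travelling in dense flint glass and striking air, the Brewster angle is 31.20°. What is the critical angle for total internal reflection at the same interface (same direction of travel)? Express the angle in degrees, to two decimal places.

n₂/n₁ = tan 31.20° = 0.6056; the critical angle satisfies sin θ_c = n₂/n₁.
θ_c = arcsin(0.6056) = 37.27°.

θ_c ≈ 37.27°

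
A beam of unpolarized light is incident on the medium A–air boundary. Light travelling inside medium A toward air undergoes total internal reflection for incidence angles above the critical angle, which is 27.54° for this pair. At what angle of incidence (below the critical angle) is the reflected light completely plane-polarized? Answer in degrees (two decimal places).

sin θ_c = n₂/n₁, so n₂/n₁ = sin 27.54° = 0.4624.
Brewster: tan θ_B = n₂/n₁ = 0.4624.
θ_B = arctan(0.4624) = 24.81°.

θ_B ≈ 24.81°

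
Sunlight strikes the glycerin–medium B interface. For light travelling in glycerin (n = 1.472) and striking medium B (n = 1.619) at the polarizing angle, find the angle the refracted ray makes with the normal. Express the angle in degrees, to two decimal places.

θ_t ≈ 42.28°

θ_B = arctan(n₂/n₁) = arctan(1.619/1.472) = 47.72°.
Since θ_B + θ_t = 90° at Brewster incidence, θ_t = 90° − 47.72° = 42.28°.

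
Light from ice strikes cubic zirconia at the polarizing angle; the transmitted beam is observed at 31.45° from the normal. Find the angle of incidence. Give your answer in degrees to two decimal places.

θ_B ≈ 58.55°

Since the reflected and refracted rays are at right angles at the polarizing angle, θ_B + θ_t = 90°.
So θ_B = 90° − θ_t = 90° − 31.45° = 58.55°.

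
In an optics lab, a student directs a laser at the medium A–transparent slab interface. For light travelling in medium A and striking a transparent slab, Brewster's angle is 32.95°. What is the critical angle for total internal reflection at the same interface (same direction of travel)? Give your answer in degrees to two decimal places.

θ_c ≈ 40.40°

n₂/n₁ = tan 32.95° = 0.6482; the critical angle satisfies sin θ_c = n₂/n₁.
θ_c = arcsin(0.6482) = 40.40°.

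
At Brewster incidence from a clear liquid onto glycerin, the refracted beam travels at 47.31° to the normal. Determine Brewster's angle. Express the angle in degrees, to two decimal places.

θ_B ≈ 42.69°

Since the reflected and refracted rays are at right angles at the polarizing angle, θ_B + θ_t = 90°.
θ_B = 90° − 47.31° = 42.69°.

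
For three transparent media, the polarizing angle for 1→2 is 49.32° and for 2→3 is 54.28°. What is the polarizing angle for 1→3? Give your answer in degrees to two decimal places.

tan θ_B(1→2) = n₂/n₁ = tan 49.32° = 1.1634.
tan θ_B(2→3) = n₃/n₂ = tan 54.28° = 1.3906.
n₃/n₁ = 1.6179. Then tan θ_B(1→3) = n₃/n₁, so θ_B(1→3) = arctan(1.6179) = 58.28°.

θ_B ≈ 58.28°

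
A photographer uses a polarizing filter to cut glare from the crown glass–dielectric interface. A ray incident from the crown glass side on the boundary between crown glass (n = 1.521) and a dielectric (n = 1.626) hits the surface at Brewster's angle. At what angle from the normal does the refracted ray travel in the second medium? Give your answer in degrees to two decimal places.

First find Brewster's angle: tan θ_B = 1.626/1.521 = 1.0690, giving θ_B = 46.91°.
Since θ_B + θ_t = 90° at Brewster incidence, θ_t = 90° − 46.91° = 43.09°.

θ_t ≈ 43.09°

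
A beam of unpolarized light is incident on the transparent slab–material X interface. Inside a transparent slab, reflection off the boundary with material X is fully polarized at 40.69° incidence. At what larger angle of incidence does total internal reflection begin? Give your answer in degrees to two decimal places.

From Brewster, n₂/n₁ = tan θ_B = tan 40.69° = 0.8598.
Then sin θ_c = n₂/n₁ = 0.8598, so θ_c = arcsin 0.8598 = 59.30°.

θ_c ≈ 59.30°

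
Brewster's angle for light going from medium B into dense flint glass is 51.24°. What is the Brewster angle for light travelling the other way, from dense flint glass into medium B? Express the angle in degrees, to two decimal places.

tan θ_B' = n₁/n₂ = 1/tan θ_B, so θ_B' = 90° − θ_B.
θ_B' = 90° − 51.24° = 38.76°.

θ_B' ≈ 38.76°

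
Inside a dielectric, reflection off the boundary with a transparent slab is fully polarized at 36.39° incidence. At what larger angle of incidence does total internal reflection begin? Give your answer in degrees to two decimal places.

n₂/n₁ = tan 36.39° = 0.7370; the critical angle satisfies sin θ_c = n₂/n₁.
θ_c = arcsin(0.7370) = 47.48°.

θ_c ≈ 47.48°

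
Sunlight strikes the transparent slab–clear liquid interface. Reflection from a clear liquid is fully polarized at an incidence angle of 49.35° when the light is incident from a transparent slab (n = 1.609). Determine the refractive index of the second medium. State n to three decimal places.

n ≈ 1.874

At the Brewster angle, tan θ_B = n₂/n₁ with n₁ on the incident side (a transparent slab) and n₂ on the transmitted side (a clear liquid).
n₂ = n₁ tan θ_B = 1.609 × tan 49.35° = 1.874.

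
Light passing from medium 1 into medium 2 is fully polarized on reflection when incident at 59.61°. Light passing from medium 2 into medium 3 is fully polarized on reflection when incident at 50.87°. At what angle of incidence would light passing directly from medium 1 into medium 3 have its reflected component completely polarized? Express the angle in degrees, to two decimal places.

θ_B ≈ 64.49°

n₂/n₁ = tan 59.61° = 1.7051 and n₃/n₂ = tan 50.87° = 1.2292.
n₃/n₁ = 2.0959. Then tan θ_B(1→3) = n₃/n₁, so θ_B(1→3) = arctan(2.0959) = 64.49°.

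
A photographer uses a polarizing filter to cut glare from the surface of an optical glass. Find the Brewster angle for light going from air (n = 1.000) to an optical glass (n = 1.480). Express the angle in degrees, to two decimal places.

θ_B ≈ 55.95°

tan θ_B = n₂/n₁ = 1.480/1.000 = 1.4800.
So θ_B = arctan 1.4800 = 55.95°.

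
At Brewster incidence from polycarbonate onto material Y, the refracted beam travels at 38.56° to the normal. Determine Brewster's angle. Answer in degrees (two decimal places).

θ_B ≈ 51.44°

Since the reflected and refracted rays are at right angles at the polarizing angle, θ_B + θ_t = 90°.
θ_B = 90° − 38.56° = 51.44°.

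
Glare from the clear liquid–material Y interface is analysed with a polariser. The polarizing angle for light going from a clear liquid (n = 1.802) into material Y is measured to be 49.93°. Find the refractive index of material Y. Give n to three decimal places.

n ≈ 2.142

Brewster's law: tan θ_B = n₂/n₁ (light incident in a clear liquid, refracted into material Y).
n₂ = n₁ tan θ_B = 1.802 × tan 49.93° = 2.142.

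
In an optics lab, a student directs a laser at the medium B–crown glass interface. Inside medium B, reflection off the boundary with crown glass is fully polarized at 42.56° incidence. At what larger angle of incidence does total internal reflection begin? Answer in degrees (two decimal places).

tan θ_B = n₂/n₁ = tan 42.56° = 0.9183.
Total internal reflection: sin θ_c = n₂/n₁ = 0.9183.
θ_c = arcsin(0.9183) = 66.67°.

θ_c ≈ 66.67°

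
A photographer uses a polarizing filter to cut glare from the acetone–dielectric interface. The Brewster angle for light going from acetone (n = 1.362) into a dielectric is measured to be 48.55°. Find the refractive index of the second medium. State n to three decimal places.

Brewster's law: tan θ_B = n₂/n₁ (light incident in acetone, refracted into a dielectric).
n₂ = n₁ tan θ_B = 1.362 × tan 48.55° = 1.542.

n ≈ 1.542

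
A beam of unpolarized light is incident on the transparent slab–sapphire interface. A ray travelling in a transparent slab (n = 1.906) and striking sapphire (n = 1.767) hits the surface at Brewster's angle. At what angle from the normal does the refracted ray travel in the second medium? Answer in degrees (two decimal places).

θ_t ≈ 47.17°

θ_B = arctan(n₂/n₁) = arctan(1.767/1.906) = 42.83°.
Since θ_B + θ_t = 90° at Brewster incidence, θ_t = 90° − 42.83° = 47.17°.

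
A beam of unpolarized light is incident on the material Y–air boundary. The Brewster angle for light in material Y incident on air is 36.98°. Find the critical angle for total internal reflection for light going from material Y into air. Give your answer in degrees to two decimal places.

From Brewster, n₂/n₁ = tan θ_B = tan 36.98° = 0.7530.
Then sin θ_c = n₂/n₁ = 0.7530, so θ_c = arcsin 0.7530 = 48.85°.

θ_c ≈ 48.85°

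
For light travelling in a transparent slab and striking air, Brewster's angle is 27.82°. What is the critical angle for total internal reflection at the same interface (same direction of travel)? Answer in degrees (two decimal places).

From Brewster, n₂/n₁ = tan θ_B = tan 27.82° = 0.5277.
Then sin θ_c = n₂/n₁ = 0.5277, so θ_c = arcsin 0.5277 = 31.85°.

θ_c ≈ 31.85°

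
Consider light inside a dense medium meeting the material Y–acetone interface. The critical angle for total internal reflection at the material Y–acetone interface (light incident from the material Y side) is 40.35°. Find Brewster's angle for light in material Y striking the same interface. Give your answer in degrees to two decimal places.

n₂/n₁ = sin θ_c = sin 40.35° = 0.6475.
tan θ_B equals the same ratio, so θ_B = arctan(0.6475) = 32.92°.

θ_B ≈ 32.92°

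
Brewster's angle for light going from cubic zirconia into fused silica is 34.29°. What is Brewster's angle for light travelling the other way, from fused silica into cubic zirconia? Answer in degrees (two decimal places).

θ_B' ≈ 55.71°

The two Brewster angles are complementary: θ_B' = 90° − θ_B = 90° − 34.29° = 55.71°.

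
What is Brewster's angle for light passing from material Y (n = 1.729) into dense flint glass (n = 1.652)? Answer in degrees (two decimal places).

θ_B ≈ 43.70°

tan θ_B = n₂/n₁ = 1.652/1.729 = 0.9555. Taking the arctangent, θ_B = 43.70°.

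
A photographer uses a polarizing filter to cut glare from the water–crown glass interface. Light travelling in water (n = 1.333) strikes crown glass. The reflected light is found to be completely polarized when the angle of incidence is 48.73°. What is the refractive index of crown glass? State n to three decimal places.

n ≈ 1.519

At Brewster's angle, tan θ_B = n₂/n₁ with n₁ on the incident side (water) and n₂ on the transmitted side (crown glass).
n₂ = n₁ tan θ_B = 1.333 × tan 48.73° = 1.519.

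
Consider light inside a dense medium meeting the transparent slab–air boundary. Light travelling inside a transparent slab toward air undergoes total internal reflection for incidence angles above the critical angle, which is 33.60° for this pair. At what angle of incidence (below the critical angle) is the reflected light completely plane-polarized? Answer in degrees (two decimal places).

θ_B ≈ 28.96°

At the critical angle sin θ_c = n₂/n₁, giving n₂/n₁ = sin 33.60° = 0.5534.
Then tan θ_B = n₂/n₁ = 0.5534, so θ_B = arctan 0.5534 = 28.96°.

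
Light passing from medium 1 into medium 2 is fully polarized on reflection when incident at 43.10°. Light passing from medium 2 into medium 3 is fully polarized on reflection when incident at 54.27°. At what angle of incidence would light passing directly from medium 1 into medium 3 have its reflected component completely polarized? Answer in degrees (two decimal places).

θ_B ≈ 52.45°

tan θ_B(1→2) = n₂/n₁ = tan 43.10° = 0.9358.
tan θ_B(2→3) = n₃/n₂ = tan 54.27° = 1.3901.
Multiplying, n₃/n₁ = 0.9358 × 1.3901 = 1.3008, and θ_B(1→3) = arctan 1.3008 = 52.45°.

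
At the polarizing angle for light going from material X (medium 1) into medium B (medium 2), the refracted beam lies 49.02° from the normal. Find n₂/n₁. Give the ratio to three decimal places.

θ_B + θ_t = 90°, so θ_B = 90° − 49.02° = 40.98°.
tan θ_B = n₂/n₁, so n₂/n₁ = tan 40.98° = 0.869.

n₂/n₁ ≈ 0.869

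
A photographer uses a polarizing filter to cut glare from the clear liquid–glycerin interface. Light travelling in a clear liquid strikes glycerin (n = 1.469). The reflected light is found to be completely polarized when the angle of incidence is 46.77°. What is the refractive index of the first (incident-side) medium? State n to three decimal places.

n ≈ 1.381

At Brewster's angle, tan θ_B = n₂/n₁ with n₁ on the incident side (a clear liquid) and n₂ on the transmitted side (glycerin).
n₁ = n₂ / tan θ_B = 1.469 / tan 46.77° = 1.381.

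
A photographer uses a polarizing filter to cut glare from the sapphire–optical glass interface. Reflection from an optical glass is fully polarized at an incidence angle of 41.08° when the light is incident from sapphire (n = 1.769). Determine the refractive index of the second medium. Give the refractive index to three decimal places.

n ≈ 1.542

At Brewster's angle, tan θ_B = n₂/n₁ with n₁ on the incident side (sapphire) and n₂ on the transmitted side (an optical glass).
n₂ = n₁ tan θ_B = 1.769 × tan 41.08° = 1.542.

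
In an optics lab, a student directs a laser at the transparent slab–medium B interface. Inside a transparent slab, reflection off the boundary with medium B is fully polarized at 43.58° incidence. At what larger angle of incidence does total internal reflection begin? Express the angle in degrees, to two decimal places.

θ_c ≈ 72.11°

From Brewster, n₂/n₁ = tan θ_B = tan 43.58° = 0.9516.
Then sin θ_c = n₂/n₁ = 0.9516, so θ_c = arcsin 0.9516 = 72.11°.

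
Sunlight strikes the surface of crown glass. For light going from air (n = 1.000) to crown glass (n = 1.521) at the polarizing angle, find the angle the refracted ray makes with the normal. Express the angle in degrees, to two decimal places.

First find Brewster's angle: tan θ_B = 1.521/1.000 = 1.5210, giving θ_B = 56.68°.
Since θ_B + θ_t = 90° at Brewster incidence, θ_t = 90° − 56.68° = 33.32°.

θ_t ≈ 33.32°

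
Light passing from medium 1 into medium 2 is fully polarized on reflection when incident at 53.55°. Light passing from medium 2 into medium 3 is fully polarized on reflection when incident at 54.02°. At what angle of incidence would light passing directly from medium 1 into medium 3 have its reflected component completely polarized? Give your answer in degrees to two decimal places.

θ_B ≈ 61.80°

n₂/n₁ = tan 53.55° = 1.3539 and n₃/n₂ = tan 54.02° = 1.3774.
Multiplying, n₃/n₁ = 1.3539 × 1.3774 = 1.8648, and θ_B(1→3) = arctan 1.8648 = 61.80°.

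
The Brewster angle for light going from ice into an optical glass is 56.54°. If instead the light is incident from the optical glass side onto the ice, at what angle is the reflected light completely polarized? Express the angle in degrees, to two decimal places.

The two Brewster angles are complementary: θ_B' = 90° − θ_B = 90° − 56.54° = 33.46°.

θ_B' ≈ 33.46°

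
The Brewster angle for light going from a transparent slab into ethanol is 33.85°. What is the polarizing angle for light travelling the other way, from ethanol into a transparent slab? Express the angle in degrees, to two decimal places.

The two Brewster angles are complementary: θ_B' = 90° − θ_B = 90° − 33.85° = 56.15°.

θ_B' ≈ 56.15°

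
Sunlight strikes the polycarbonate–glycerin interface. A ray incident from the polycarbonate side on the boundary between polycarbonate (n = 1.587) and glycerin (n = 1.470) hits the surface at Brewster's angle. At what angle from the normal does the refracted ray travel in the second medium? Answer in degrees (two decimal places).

θ_t ≈ 47.19°

tan θ_B = n₂/n₁ = 1.470/1.587 = 0.9263, so θ_B = 42.81°.
Since θ_B + θ_t = 90° at Brewster incidence, θ_t = 90° − 42.81° = 47.19°.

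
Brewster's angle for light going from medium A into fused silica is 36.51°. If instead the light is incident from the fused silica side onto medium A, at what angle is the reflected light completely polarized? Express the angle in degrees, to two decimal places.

θ_B' ≈ 53.49°

Reversing the direction swaps n₁ and n₂, so tan θ_B' = 1/tan θ_B and θ_B' = 90° − θ_B.
Hence θ_B' = 90° − 36.51° = 53.49°.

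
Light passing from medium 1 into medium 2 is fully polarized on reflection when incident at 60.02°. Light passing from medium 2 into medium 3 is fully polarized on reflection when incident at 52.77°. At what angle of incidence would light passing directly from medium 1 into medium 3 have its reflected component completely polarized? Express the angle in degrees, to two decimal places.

θ_B ≈ 66.33°

n₂/n₁ = tan 60.02° = 1.7334 and n₃/n₂ = tan 52.77° = 1.3160.
So n₃/n₁ = (n₂/n₁)(n₃/n₂) = 1.7334 × 1.3160 = 2.2813.
θ_B(1→3) = arctan(2.2813) = 66.33°.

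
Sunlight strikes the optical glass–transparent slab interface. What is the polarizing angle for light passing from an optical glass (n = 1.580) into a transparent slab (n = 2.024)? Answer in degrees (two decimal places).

Brewster's condition: tan θ_B = n₂/n₁ = 2.024/1.580 = 1.2810. Taking the arctangent, θ_B = 52.02°.

θ_B ≈ 52.02°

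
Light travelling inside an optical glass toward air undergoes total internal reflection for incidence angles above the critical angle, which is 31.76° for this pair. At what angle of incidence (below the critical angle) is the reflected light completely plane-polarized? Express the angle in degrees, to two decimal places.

sin θ_c = n₂/n₁, so n₂/n₁ = sin 31.76° = 0.5264.
Brewster: tan θ_B = n₂/n₁ = 0.5264.
θ_B = arctan(0.5264) = 27.76°.

θ_B ≈ 27.76°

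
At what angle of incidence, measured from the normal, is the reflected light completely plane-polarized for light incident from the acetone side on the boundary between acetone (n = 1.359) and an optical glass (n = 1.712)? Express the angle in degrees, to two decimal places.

Here n₂/n₁ = 1.712/1.359 = 1.2597, and Brewster's law gives tan θ_B = n₂/n₁.
So θ_B = arctan 1.2597 = 51.56°.

θ_B ≈ 51.56°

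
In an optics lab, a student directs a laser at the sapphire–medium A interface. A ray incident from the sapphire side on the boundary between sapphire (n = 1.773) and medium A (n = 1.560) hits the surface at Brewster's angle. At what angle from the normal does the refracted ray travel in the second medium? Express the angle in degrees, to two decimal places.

θ_B = arctan(n₂/n₁) = arctan(1.560/1.773) = 41.34°.
Since θ_B + θ_t = 90° at Brewster incidence, θ_t = 90° − 41.34° = 48.66°.

θ_t ≈ 48.66°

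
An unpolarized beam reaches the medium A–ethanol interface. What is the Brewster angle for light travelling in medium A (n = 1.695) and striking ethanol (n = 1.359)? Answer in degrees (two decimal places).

Here n₂/n₁ = 1.359/1.695 = 0.8018, and Brewster's law gives tan θ_B = n₂/n₁.
θ_B = arctan(0.8018) = 38.72°.

θ_B ≈ 38.72°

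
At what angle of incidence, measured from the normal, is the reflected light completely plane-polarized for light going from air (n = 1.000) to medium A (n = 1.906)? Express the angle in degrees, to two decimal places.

tan θ_B = n₂/n₁ = 1.906/1.000 = 1.9060.
θ_B = arctan(1.9060) = 62.32°.

θ_B ≈ 62.32°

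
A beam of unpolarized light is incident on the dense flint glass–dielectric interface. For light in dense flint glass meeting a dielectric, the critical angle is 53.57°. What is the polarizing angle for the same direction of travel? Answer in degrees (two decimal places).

n₂/n₁ = sin θ_c = sin 53.57° = 0.8046.
tan θ_B equals the same ratio, so θ_B = arctan(0.8046) = 38.82°.

θ_B ≈ 38.82°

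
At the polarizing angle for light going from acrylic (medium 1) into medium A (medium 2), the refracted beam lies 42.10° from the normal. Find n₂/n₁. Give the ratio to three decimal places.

At Brewster incidence θ_B = 90° − θ_t = 90° − 42.10° = 47.90°.
tan θ_B = n₂/n₁, so n₂/n₁ = tan 47.90° = 1.107.

n₂/n₁ ≈ 1.107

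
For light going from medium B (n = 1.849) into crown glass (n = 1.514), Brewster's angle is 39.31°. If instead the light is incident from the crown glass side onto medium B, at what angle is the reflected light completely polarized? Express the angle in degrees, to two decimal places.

θ_B' ≈ 50.69°

tan θ_B' = n₁/n₂ = 1/tan θ_B, so θ_B' = 90° − θ_B.
θ_B' = 90° − 39.31° = 50.69°.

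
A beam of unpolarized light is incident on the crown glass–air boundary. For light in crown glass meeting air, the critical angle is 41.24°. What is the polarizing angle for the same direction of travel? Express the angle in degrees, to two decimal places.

θ_B ≈ 33.39°

n₂/n₁ = sin θ_c = sin 41.24° = 0.6592.
tan θ_B equals the same ratio, so θ_B = arctan(0.6592) = 33.39°.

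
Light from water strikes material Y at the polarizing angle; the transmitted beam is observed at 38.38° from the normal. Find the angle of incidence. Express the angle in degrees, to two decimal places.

Brewster's condition makes the reflected and refracted beams perpendicular: θ_B + θ_t = 90°.
θ_B = 90° − 38.38° = 51.62°.

θ_B ≈ 51.62°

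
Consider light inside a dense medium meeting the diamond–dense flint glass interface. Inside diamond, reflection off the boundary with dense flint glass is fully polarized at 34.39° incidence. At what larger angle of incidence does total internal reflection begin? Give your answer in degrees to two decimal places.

θ_c ≈ 43.19°

From Brewster, n₂/n₁ = tan θ_B = tan 34.39° = 0.6845.
Then sin θ_c = n₂/n₁ = 0.6845, so θ_c = arcsin 0.6845 = 43.19°.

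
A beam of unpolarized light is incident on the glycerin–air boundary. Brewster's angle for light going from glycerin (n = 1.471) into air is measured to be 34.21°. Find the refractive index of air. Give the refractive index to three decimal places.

Full polarization of the reflected beam means tan θ_B = n₂/n₁, where n₁ is the incident medium (glycerin).
n₂ = n₁ tan θ_B = 1.471 × tan 34.21° = 1.000.

n ≈ 1.000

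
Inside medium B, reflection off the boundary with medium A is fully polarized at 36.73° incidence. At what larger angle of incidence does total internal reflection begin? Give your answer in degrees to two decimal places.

θ_c ≈ 48.26°

From Brewster, n₂/n₁ = tan θ_B = tan 36.73° = 0.7462.
Then sin θ_c = n₂/n₁ = 0.7462, so θ_c = arcsin 0.7462 = 48.26°.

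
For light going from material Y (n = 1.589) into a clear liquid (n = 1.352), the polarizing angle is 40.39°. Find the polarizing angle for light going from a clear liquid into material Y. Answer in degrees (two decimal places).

Reversing the direction swaps n₁ and n₂, so tan θ_B' = 1/tan θ_B and θ_B' = 90° − θ_B.
Hence θ_B' = 90° − 40.39° = 49.61°.

θ_B' ≈ 49.61°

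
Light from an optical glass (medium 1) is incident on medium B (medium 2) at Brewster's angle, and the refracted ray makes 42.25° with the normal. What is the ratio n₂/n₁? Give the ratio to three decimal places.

n₂/n₁ ≈ 1.101

At Brewster incidence θ_B = 90° − θ_t = 90° − 42.25° = 47.75°.
Then n₂/n₁ = tan θ_B = tan 47.75° = 1.101.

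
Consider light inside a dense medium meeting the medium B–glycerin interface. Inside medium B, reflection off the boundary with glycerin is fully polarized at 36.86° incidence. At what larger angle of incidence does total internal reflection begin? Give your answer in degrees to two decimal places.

θ_c ≈ 48.57°

From Brewster, n₂/n₁ = tan θ_B = tan 36.86° = 0.7497.
Then sin θ_c = n₂/n₁ = 0.7497, so θ_c = arcsin 0.7497 = 48.57°.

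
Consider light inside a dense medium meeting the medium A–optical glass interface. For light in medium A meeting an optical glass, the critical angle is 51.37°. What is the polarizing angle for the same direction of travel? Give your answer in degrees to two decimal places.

At the critical angle sin θ_c = n₂/n₁, giving n₂/n₁ = sin 51.37° = 0.7812.
Then tan θ_B = n₂/n₁ = 0.7812, so θ_B = arctan 0.7812 = 38.00°.

θ_B ≈ 38.00°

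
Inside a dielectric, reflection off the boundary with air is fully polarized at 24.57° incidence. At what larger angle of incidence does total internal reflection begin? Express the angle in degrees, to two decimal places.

θ_c ≈ 27.21°

tan θ_B = n₂/n₁ = tan 24.57° = 0.4572.
Total internal reflection: sin θ_c = n₂/n₁ = 0.4572.
θ_c = arcsin(0.4572) = 27.21°.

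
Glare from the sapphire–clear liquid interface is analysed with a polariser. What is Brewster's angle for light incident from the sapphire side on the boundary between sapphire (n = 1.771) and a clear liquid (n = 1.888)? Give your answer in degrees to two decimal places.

θ_B ≈ 46.83°

Brewster's condition: tan θ_B = n₂/n₁ = 1.888/1.771 = 1.0661. Taking the arctangent, θ_B = 46.83°.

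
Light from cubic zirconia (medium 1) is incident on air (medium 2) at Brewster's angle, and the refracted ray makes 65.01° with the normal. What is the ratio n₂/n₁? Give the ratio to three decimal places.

n₂/n₁ ≈ 0.466

At Brewster incidence θ_B = 90° − θ_t = 90° − 65.01° = 24.99°.
tan θ_B = n₂/n₁, so n₂/n₁ = tan 24.99° = 0.466.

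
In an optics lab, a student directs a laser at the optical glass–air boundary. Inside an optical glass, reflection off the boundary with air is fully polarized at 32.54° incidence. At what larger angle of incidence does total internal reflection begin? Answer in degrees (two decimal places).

tan θ_B = n₂/n₁ = tan 32.54° = 0.6381.
Total internal reflection: sin θ_c = n₂/n₁ = 0.6381.
θ_c = arcsin(0.6381) = 39.65°.

θ_c ≈ 39.65°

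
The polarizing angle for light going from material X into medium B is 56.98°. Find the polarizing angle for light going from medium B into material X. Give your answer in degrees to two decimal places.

The two Brewster angles are complementary: θ_B' = 90° − θ_B = 90° − 56.98° = 33.02°.

θ_B' ≈ 33.02°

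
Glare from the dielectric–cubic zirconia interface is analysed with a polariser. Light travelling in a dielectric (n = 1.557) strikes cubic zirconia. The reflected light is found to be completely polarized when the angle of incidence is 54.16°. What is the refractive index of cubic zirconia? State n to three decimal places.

n ≈ 2.156

Full polarization of the reflected beam means tan θ_B = n₂/n₁, where n₁ is the incident medium (a dielectric).
n₂ = n₁ tan θ_B = 1.557 × tan 54.16° = 2.156.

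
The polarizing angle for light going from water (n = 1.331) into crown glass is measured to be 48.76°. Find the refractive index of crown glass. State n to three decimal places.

At the polarizing angle, tan θ_B = n₂/n₁ with n₁ on the incident side (water) and n₂ on the transmitted side (crown glass).
n₂ = n₁ tan θ_B = 1.331 × tan 48.76° = 1.518.

n ≈ 1.518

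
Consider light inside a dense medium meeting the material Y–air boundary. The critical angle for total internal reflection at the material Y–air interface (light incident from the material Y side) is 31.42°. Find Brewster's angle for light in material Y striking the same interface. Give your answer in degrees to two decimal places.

n₂/n₁ = sin θ_c = sin 31.42° = 0.5213.
tan θ_B equals the same ratio, so θ_B = arctan(0.5213) = 27.53°.

θ_B ≈ 27.53°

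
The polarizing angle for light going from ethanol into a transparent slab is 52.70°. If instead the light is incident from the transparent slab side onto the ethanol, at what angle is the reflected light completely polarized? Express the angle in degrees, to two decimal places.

The two Brewster angles are complementary: θ_B' = 90° − θ_B = 90° − 52.70° = 37.30°.

θ_B' ≈ 37.30°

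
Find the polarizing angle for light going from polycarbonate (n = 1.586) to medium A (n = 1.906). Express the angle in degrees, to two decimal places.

θ_B ≈ 50.24°

At Brewster's angle the reflected and refracted rays are perpendicular, which with Snell's law gives tan θ_B = n₂/n₁.
Brewster's condition: tan θ_B = n₂/n₁ = 1.906/1.586 = 1.2018.
θ_B = arctan(1.2018) = 50.24°.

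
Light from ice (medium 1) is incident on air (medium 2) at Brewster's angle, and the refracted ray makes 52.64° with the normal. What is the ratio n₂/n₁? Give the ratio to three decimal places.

n₂/n₁ ≈ 0.763

θ_B + θ_t = 90°, so θ_B = 90° − 52.64° = 37.36°.
tan θ_B = n₂/n₁, so n₂/n₁ = tan 37.36° = 0.763.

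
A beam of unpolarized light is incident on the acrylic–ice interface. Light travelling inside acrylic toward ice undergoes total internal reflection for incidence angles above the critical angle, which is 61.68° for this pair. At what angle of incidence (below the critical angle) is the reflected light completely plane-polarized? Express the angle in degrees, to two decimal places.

At the critical angle sin θ_c = n₂/n₁, giving n₂/n₁ = sin 61.68° = 0.8803.
Then tan θ_B = n₂/n₁ = 0.8803, so θ_B = arctan 0.8803 = 41.36°.

θ_B ≈ 41.36°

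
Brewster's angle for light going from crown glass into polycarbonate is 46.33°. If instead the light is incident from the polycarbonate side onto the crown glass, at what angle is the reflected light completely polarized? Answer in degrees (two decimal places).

The two Brewster angles are complementary: θ_B' = 90° − θ_B = 90° − 46.33° = 43.67°.

θ_B' ≈ 43.67°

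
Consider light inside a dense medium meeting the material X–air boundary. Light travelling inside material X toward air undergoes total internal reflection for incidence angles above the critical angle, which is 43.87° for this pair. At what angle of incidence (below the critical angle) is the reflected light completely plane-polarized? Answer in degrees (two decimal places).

θ_B ≈ 34.72°

sin θ_c = n₂/n₁, so n₂/n₁ = sin 43.87° = 0.6930.
Brewster: tan θ_B = n₂/n₁ = 0.6930.
θ_B = arctan(0.6930) = 34.72°.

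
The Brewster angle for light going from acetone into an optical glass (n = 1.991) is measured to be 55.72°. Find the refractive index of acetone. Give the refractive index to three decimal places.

n ≈ 1.357

Full polarization of the reflected beam means tan θ_B = n₂/n₁, where n₁ is the incident medium (acetone).
n₁ = n₂ / tan θ_B = 1.991 / tan 55.72° = 1.357.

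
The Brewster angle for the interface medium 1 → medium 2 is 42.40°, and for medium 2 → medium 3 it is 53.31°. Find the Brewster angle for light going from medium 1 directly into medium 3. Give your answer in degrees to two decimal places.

tan θ_B(1→2) = n₂/n₁ = tan 42.40° = 0.9131.
tan θ_B(2→3) = n₃/n₂ = tan 53.31° = 1.3421.
n₃/n₁ = 1.2255. Then tan θ_B(1→3) = n₃/n₁, so θ_B(1→3) = arctan(1.2255) = 50.79°.

θ_B ≈ 50.79°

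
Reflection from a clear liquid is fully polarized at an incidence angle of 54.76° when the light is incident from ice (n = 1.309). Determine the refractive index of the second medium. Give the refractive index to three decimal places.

Full polarization of the reflected beam means tan θ_B = n₂/n₁, where n₁ is the incident medium (ice).
n₂ = n₁ tan θ_B = 1.309 × tan 54.76° = 1.853.

n ≈ 1.853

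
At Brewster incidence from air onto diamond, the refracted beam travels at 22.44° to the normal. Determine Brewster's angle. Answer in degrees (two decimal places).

Brewster's condition makes the reflected and refracted beams perpendicular: θ_B + θ_t = 90°.
So θ_B = 90° − θ_t = 90° − 22.44° = 67.56°.

θ_B ≈ 67.56°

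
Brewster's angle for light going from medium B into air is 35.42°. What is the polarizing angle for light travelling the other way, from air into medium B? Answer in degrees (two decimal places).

θ_B' ≈ 54.58°

tan θ_B' = n₁/n₂ = 1/tan θ_B, so θ_B' = 90° − θ_B.
θ_B' = 90° − 35.42° = 54.58°.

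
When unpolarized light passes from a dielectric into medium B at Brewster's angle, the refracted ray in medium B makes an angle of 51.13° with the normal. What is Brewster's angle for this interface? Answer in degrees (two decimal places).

θ_B ≈ 38.87°

At Brewster's angle the reflected and refracted rays are perpendicular, so θ_B + θ_t = 90°.
So θ_B = 90° − θ_t = 90° − 51.13° = 38.87°.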